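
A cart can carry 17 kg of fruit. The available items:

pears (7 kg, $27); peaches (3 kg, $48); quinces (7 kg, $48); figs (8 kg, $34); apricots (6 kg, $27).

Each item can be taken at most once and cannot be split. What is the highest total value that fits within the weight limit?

$123

Check high-value combinations within 17 kg:
- peaches+quinces+apricots: weight 3+7+6=16, value 48+48+27=123
- pears+peaches+quinces: weight 7+3+7=17, value 27+48+48=123
- peaches+figs+apricots: weight 3+8+6=17, value 48+34+27=109
- pears+peaches+apricots: weight 7+3+6=16, value 27+48+27=102
Best: $123.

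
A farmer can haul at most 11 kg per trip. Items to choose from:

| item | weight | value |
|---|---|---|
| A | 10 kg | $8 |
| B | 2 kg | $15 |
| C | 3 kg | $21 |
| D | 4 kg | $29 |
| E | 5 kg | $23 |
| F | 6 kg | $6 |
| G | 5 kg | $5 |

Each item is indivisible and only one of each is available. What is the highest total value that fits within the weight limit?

Check high-value combinations within 11 kg:
- B+D+E: weight 2+4+5=11, value 15+29+23=67
- B+C+D: weight 2+3+4=9, value 15+21+29=65
- B+C+E: weight 2+3+5=10, value 15+21+23=59
- D+E: weight 4+5=9, value 29+23=52
- C+D: weight 3+4=7, value 21+29=50
Best: $67.

$67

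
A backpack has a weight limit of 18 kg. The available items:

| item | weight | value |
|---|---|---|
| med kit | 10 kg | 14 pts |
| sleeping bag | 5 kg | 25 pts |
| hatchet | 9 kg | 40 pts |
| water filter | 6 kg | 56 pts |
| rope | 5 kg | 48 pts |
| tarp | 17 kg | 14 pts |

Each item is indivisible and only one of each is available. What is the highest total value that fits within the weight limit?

129 pts

Check high-value combinations within 18 kg:
- sleeping bag+water filter+rope: weight 5+6+5=16, value 25+56+48=129
- water filter+rope: weight 6+5=11, value 56+48=104
- hatchet+water filter: weight 9+6=15, value 40+56=96
- hatchet+rope: weight 9+5=14, value 40+48=88
- sleeping bag+water filter: weight 5+6=11, value 25+56=81
Best: 129 pts.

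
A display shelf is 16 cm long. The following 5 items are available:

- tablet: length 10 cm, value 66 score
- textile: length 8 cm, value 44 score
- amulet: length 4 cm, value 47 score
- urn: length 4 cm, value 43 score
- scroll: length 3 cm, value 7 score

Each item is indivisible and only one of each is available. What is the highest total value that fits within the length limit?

134 score

Check high-value combinations within 16 cm:
- textile+amulet+urn: length 8+4+4=16, value 44+47+43=134
- tablet+amulet: length 10+4=14, value 66+47=113
- tablet+urn: length 10+4=14, value 66+43=109
- textile+amulet+scroll: length 8+4+3=15, value 44+47+7=98
Best: 134 score.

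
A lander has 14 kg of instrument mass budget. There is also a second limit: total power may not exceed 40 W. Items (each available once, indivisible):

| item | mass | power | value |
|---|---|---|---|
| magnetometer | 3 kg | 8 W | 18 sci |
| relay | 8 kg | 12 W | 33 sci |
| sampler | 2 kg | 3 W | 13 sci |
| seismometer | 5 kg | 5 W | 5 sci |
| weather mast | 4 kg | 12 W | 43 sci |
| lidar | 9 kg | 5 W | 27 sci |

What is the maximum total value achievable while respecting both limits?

Feasible sets respecting both limits:
- relay+sampler+weather mast: mass 14, power 27, value 89
- magnetometer+sampler+seismometer+weather mast: mass 14, power 28, value 79
- relay+weather mast: mass 12, power 24, value 76
Best: 89 sci.

89 sci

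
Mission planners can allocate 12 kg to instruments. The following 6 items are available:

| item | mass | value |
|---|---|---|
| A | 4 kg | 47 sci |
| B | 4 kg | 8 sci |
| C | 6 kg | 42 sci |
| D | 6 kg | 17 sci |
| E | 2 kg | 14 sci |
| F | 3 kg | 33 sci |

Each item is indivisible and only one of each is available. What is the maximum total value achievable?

103 sci

This is a 0/1 knapsack; check combinations near the capacity.
- A+C+E: mass 4+6+2=12, value 47+42+14=103
- A+E+F: mass 4+2+3=9, value 47+14+33=94
- A+C: mass 4+6=10, value 47+42=89
Best: 103 sci.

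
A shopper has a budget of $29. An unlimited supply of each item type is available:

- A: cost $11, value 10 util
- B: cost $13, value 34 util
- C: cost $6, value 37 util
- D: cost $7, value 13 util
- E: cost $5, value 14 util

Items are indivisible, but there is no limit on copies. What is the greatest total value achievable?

Best value-per-unit is C at 37/6; filling with it alone gives 4×37 = 148.
Optimal mix: 4×C + 1×E → cost 29, value 162.

162 util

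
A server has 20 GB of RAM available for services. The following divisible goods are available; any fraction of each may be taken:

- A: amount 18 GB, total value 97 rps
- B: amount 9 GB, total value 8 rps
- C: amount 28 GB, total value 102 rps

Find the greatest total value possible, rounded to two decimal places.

104.29

Take in order of value per unit:
- A (97/18 per unit): all 18 → value 97, running total 97.00
- C (102/28 per unit): 2 of 28 → value 2×102/28 = 7.2857, running total 104.29
Total 104.29.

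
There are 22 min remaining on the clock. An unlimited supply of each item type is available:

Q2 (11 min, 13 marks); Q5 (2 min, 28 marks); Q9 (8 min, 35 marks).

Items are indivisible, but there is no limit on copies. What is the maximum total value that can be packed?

Best value-per-unit is Q5 at 28/2, and filling with it alone uses time 11×2=22. No mix of the others beats 11×28 = 308.

308 marks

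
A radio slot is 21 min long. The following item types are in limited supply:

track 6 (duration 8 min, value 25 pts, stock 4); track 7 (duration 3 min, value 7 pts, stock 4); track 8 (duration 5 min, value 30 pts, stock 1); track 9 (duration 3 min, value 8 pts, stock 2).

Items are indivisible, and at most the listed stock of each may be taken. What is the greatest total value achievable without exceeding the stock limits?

80 pts

Top feasible selections:
- 2×track 6 + 1×track 8: duration 21, value 80
- 1×track 6 + 1×track 8 + 2×track 9: duration 19, value 71
- 1×track 6 + 1×track 7 + 1×track 8 + 1×track 9: duration 19, value 70
- 1×track 6 + 2×track 7 + 1×track 8: duration 19, value 69
Best: 80 pts.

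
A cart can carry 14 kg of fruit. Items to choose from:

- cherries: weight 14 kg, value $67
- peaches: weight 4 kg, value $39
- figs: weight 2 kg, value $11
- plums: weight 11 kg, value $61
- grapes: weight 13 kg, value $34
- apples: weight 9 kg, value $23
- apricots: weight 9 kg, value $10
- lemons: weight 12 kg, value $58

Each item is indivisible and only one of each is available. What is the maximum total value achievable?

Check high-value combinations within 14 kg:
- figs+plums: weight 2+11=13, value 11+61=72
- figs+lemons: weight 2+12=14, value 11+58=69
- cherries: weight 14, value 67
Best: $72.

$72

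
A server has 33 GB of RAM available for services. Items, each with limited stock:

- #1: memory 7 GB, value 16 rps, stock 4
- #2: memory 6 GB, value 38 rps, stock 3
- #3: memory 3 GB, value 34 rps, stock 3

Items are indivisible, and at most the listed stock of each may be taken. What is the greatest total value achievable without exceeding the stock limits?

216 rps

Best selections within memory 33 and stock limits:
- 3×#2 + 3×#3: memory 27, value 216
- 1×#1 + 3×#2 + 2×#3: memory 31, value 198
- 1×#1 + 2×#2 + 3×#3: memory 28, value 194
Best: 216 rps.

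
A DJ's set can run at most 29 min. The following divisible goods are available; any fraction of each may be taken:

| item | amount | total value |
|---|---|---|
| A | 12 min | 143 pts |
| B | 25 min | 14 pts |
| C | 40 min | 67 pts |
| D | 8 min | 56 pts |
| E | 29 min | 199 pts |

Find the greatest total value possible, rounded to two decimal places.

Take in order of value per unit:
- A (143/12 per unit): all 12 → value 143, running total 143.00
- D (56/8 per unit): all 8 → value 56, running total 199.00
- E (199/29 per unit): 9 of 29 → value 9×199/29 = 61.7586, running total 260.76
Total 260.76.

260.76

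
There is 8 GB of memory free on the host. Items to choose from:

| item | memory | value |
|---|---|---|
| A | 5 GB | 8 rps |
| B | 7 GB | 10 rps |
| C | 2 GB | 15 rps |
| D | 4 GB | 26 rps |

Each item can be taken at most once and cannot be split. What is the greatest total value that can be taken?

This is a 0/1 knapsack; check combinations near the capacity.
- C+D: memory 2+4=6, value 15+26=41
- D: memory 4, value 26
- A+C: memory 5+2=7, value 8+15=23
- C: memory 2, value 15
Best: 41 rps.

41 rps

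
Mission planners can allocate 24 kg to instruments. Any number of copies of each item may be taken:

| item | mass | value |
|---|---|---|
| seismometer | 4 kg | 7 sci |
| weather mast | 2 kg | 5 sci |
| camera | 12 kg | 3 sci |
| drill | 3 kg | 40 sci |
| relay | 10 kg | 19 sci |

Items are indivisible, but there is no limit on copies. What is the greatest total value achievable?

320 sci

Best value-per-unit is drill at 40/3, and filling with it alone uses mass 8×3=24. No mix of the others beats 8×40 = 320.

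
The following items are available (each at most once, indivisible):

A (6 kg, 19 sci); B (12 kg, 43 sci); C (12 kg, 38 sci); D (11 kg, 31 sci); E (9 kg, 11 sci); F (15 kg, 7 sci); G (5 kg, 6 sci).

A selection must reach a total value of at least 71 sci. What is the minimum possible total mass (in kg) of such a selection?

23

Subsets with value ≥ 71, sorted by total mass:
- B+D: mass 23, value 74
- B+C: mass 24, value 81
- A+B+E: mass 27, value 73
Minimum mass: 23 kg.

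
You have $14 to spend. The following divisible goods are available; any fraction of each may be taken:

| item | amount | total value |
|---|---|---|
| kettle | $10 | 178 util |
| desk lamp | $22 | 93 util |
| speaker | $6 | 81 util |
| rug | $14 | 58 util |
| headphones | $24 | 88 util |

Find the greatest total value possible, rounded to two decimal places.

Take in order of value per unit:
- kettle (178/10 per unit): all 10 → value 178, running total 178.00
- speaker (81/6 per unit): 4 of 6 → value 4×81/6 = 54.0000, running total 232.00
Total 232.00.

232.00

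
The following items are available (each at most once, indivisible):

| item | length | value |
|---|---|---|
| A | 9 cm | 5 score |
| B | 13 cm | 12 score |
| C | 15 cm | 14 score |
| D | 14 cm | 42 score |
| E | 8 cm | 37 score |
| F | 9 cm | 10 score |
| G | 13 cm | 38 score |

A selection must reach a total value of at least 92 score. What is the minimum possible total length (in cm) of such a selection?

Subsets with value ≥ 92, sorted by total length:
- D+E+G: length 35, value 117
- C+D+E: length 37, value 93
- A+D+E+F: length 40, value 94
Minimum length: 35 cm.

35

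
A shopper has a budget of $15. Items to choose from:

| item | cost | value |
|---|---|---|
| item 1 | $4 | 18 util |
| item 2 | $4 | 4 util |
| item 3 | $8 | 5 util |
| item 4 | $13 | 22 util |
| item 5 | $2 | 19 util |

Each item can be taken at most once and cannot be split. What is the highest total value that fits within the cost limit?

Check high-value combinations within $15:
- item 1+item 3+item 5: cost 4+8+2=14, value 18+5+19=42
- item 1+item 2+item 5: cost 4+4+2=10, value 18+4+19=41
- item 4+item 5: cost 13+2=15, value 22+19=41
- item 1+item 5: cost 4+2=6, value 18+19=37
- item 2+item 3+item 5: cost 4+8+2=14, value 4+5+19=28
Best: 42 util.

42 util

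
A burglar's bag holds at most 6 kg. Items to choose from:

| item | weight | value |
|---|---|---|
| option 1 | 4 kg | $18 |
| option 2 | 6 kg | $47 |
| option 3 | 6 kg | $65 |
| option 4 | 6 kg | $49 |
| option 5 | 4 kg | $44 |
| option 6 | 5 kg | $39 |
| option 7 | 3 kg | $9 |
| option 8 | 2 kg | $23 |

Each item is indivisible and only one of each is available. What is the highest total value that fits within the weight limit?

$67

Check high-value combinations within 6 kg:
- option 5+option 8: weight 4+2=6, value 44+23=67
- option 3: weight 6, value 65
- option 4: weight 6, value 49
- option 2: weight 6, value 47
- option 5: weight 4, value 44
Best: $67.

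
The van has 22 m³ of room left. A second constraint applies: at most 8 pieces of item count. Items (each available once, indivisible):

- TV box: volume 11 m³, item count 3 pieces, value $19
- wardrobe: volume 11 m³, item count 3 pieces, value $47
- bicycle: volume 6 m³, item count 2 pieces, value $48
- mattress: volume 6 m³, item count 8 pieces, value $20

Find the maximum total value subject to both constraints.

Feasible sets respecting both limits:
- wardrobe+bicycle: volume 17, item count 5, value 95
- TV box+bicycle: volume 17, item count 5, value 67
- TV box+wardrobe: volume 22, item count 6, value 66
Best: $95.

$95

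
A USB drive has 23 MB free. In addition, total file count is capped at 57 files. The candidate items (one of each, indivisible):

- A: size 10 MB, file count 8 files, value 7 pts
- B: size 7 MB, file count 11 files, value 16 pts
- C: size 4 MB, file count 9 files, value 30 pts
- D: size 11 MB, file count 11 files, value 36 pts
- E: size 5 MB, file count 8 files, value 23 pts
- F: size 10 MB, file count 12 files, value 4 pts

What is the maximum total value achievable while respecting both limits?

Feasible sets respecting both limits:
- C+D+E: size 20, file count 28, value 89
- B+C+D: size 22, file count 31, value 82
- B+D+E: size 23, file count 30, value 75
Best: 89 pts.

89 pts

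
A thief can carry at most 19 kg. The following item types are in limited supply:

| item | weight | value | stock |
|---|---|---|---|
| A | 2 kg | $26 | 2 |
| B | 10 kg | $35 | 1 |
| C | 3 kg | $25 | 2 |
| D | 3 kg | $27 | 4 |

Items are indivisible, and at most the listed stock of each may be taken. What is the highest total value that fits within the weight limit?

$185

Top feasible selections:
- 2×A + 1×C + 4×D: weight 19, value 185
- 2×A + 2×C + 3×D: weight 19, value 183
- 2×A + 4×D: weight 16, value 160
- 1×A + 1×C + 4×D: weight 17, value 159
Best: $185.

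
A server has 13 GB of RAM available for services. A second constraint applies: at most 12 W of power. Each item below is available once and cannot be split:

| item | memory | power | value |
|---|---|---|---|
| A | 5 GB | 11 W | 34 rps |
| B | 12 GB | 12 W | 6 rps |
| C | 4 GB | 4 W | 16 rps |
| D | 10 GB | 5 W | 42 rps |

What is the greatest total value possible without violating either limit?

Feasible sets respecting both limits:
- D: memory 10, power 5, value 42
- A: memory 5, power 11, value 34
- C: memory 4, power 4, value 16
Best: 42 rps.

42 rps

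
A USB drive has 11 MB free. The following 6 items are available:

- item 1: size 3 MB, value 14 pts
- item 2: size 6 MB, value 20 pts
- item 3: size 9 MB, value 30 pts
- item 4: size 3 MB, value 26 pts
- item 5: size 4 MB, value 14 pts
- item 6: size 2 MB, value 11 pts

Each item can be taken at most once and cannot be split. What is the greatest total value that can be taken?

57 pts

This is a 0/1 knapsack; check combinations near the capacity.
- item 2+item 4+item 6: size 6+3+2=11, value 20+26+11=57
- item 1+item 4+item 5: size 3+3+4=10, value 14+26+14=54
- item 1+item 4+item 6: size 3+3+2=8, value 14+26+11=51
- item 4+item 5+item 6: size 3+4+2=9, value 26+14+11=51
Best: 57 pts.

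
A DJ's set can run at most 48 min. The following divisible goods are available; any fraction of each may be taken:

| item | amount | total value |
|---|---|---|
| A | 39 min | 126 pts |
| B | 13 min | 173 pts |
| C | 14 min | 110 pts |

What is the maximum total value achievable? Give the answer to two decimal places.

Take in order of value per unit:
- B (173/13 per unit): all 13 → value 173, running total 173.00
- C (110/14 per unit): all 14 → value 110, running total 283.00
- A (126/39 per unit): 21 of 39 → value 21×126/39 = 67.8462, running total 350.85
Total 350.85.

350.85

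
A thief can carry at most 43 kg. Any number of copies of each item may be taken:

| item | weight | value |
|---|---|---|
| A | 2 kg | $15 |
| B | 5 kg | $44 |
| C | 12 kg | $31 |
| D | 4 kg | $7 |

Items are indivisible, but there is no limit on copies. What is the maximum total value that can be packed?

Best value-per-unit is B at 44/5; filling with it alone gives 8×44 = 352.
Optimal mix: 4×A + 7×B → weight 43, value 368.

$368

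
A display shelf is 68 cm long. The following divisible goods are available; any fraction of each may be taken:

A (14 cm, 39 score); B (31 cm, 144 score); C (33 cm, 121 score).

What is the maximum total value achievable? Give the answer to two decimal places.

Take in order of value per unit:
- B (144/31 per unit): all 31 → value 144, running total 144.00
- C (121/33 per unit): all 33 → value 121, running total 265.00
- A (39/14 per unit): 4 of 14 → value 4×39/14 = 11.1429, running total 276.14
Total 276.14.

276.14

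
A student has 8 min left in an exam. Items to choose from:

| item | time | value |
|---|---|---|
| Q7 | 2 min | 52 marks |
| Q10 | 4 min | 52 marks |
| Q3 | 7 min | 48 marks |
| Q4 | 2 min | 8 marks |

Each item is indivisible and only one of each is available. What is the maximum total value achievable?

112 marks

This is a 0/1 knapsack; check combinations near the capacity.
- Q7+Q10+Q4: time 2+4+2=8, value 52+52+8=112
- Q7+Q10: time 2+4=6, value 52+52=104
- Q7+Q4: time 2+2=4, value 52+8=60
Best: 112 marks.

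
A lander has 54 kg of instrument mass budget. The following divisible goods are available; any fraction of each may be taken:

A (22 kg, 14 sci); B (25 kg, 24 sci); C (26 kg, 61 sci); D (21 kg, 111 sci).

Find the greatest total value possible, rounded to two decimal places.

Take in order of value per unit:
- D (111/21 per unit): all 21 → value 111, running total 111.00
- C (61/26 per unit): all 26 → value 61, running total 172.00
- B (24/25 per unit): 7 of 25 → value 7×24/25 = 6.7200, running total 178.72
Total 178.72.

178.72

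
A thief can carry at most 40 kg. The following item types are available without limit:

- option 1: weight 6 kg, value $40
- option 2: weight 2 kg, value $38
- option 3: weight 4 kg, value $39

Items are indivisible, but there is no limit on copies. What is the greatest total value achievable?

Best value-per-unit is option 2 at 38/2, and filling with it alone uses weight 20×2=40. No mix of the others beats 20×38 = 760.

$760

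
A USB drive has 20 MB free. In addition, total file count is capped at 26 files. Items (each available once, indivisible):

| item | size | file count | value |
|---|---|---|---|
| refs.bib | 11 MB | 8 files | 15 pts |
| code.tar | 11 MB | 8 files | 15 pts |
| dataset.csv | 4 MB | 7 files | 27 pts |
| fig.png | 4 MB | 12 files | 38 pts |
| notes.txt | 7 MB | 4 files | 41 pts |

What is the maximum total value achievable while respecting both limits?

Feasible sets respecting both limits:
- dataset.csv+fig.png+notes.txt: size 15, file count 23, value 106
- fig.png+notes.txt: size 11, file count 16, value 79
- dataset.csv+notes.txt: size 11, file count 11, value 68
- dataset.csv+fig.png: size 8, file count 19, value 65
Best: 106 pts.

106 pts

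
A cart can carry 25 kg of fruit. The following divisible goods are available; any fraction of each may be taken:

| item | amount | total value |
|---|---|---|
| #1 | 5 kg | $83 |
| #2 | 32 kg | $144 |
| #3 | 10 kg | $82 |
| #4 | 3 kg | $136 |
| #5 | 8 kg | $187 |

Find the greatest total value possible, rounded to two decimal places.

479.80

Take in order of value per unit:
- #4 (136/3 per unit): all 3 → value 136, running total 136.00
- #5 (187/8 per unit): all 8 → value 187, running total 323.00
- #1 (83/5 per unit): all 5 → value 83, running total 406.00
- #3 (82/10 per unit): 9 of 10 → value 9×82/10 = 73.8000, running total 479.80
Total 479.80.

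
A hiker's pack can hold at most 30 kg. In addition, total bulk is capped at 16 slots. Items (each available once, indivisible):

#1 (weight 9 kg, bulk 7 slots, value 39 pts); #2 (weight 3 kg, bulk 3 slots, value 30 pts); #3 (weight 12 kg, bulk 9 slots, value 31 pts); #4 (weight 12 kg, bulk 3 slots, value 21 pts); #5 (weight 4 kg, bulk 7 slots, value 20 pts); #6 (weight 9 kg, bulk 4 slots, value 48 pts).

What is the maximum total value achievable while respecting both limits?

Feasible sets respecting both limits:
- #1+#2+#6: weight 21, bulk 14, value 117
- #2+#3+#6: weight 24, bulk 16, value 109
- #1+#4+#6: weight 30, bulk 14, value 108
Best: 117 pts.

117 pts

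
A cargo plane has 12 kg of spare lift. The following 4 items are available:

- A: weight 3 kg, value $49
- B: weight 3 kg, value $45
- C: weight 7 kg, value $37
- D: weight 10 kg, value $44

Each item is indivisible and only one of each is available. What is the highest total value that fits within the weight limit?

Check high-value combinations within 12 kg:
- A+B: weight 3+3=6, value 49+45=94
- A+C: weight 3+7=10, value 49+37=86
- B+C: weight 3+7=10, value 45+37=82
Best: $94.

$94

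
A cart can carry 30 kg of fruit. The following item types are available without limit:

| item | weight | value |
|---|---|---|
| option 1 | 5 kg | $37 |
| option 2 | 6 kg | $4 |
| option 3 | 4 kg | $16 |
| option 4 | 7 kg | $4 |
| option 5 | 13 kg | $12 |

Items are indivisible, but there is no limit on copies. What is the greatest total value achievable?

$222

Best value-per-unit is option 1 at 37/5, and filling with it alone uses weight 6×5=30. No mix of the others beats 6×37 = 222.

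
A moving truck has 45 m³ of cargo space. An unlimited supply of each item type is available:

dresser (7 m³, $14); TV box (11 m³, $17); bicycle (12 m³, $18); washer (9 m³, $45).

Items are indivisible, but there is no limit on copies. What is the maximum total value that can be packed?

$225

Best value-per-unit is washer at 45/9, and filling with it alone uses volume 5×9=45. No mix of the others beats 5×45 = 225.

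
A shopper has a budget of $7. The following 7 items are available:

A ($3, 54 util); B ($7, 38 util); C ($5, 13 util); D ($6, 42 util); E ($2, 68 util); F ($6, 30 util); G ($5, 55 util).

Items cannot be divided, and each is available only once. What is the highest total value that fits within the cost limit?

123 util

Check high-value combinations within $7:
- E+G: cost 2+5=7, value 68+55=123
- A+E: cost 3+2=5, value 54+68=122
- C+E: cost 5+2=7, value 13+68=81
- E: cost 2, value 68
- G: cost 5, value 55
Best: 123 util.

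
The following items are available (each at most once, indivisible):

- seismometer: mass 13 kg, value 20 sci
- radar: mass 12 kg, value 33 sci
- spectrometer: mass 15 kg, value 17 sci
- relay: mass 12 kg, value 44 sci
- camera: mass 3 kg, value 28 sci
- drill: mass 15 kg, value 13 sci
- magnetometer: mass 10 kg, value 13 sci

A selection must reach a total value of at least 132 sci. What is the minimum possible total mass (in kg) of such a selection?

Subsets with value ≥ 132, sorted by total mass:
- seismometer+radar+relay+camera+magnetometer: mass 50, value 138
- radar+spectrometer+relay+camera+magnetometer: mass 52, value 135
Minimum mass: 50 kg.

50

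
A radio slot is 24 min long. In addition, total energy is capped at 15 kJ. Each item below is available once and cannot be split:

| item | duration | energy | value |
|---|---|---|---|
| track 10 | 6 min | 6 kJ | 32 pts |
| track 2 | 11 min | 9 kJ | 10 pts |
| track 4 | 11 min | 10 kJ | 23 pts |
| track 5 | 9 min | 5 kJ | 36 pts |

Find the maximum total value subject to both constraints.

Feasible sets respecting both limits:
- track 10+track 5: duration 15, energy 11, value 68
- track 4+track 5: duration 20, energy 15, value 59
- track 2+track 5: duration 20, energy 14, value 46
Best: 68 pts.

68 pts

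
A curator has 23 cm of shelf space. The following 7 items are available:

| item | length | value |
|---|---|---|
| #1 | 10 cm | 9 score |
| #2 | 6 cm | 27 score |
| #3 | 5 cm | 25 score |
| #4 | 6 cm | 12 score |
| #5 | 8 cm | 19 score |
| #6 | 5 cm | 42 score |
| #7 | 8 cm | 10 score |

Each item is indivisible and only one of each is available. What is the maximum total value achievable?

Check high-value combinations within 23 cm:
- #2+#3+#4+#6: length 6+5+6+5=22, value 27+25+12+42=106
- #2+#3+#6: length 6+5+5=16, value 27+25+42=94
- #2+#5+#6: length 6+8+5=19, value 27+19+42=88
- #3+#5+#6: length 5+8+5=18, value 25+19+42=86
- #2+#4+#6: length 6+6+5=17, value 27+12+42=81
Best: 106 score.

106 score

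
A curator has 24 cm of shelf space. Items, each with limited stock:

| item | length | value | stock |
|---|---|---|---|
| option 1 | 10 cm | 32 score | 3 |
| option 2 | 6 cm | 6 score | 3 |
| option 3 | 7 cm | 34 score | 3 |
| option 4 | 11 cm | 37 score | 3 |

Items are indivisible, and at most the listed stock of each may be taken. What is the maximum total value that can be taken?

Top feasible selections:
- 3×option 3: length 21, value 102
- 1×option 1 + 2×option 3: length 24, value 100
- 1×option 2 + 1×option 3 + 1×option 4: length 24, value 77
Best: 102 score.

102 score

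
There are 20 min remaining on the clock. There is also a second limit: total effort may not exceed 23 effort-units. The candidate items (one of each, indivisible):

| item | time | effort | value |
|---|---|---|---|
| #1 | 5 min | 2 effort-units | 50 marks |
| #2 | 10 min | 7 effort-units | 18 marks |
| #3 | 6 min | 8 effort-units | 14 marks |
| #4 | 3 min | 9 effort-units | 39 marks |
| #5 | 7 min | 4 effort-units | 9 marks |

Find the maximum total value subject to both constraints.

107 marks

Feasible sets respecting both limits:
- #1+#2+#4: time 18, effort 18, value 107
- #1+#3+#4: time 14, effort 19, value 103
- #1+#4+#5: time 15, effort 15, value 98
- #1+#4: time 8, effort 11, value 89
Best: 107 marks.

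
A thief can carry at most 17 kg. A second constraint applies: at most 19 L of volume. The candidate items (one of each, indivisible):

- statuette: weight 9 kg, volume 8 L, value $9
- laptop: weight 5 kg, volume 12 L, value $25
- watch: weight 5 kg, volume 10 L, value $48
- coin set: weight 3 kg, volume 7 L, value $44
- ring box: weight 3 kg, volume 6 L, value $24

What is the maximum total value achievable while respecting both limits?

$92

Feasible sets respecting both limits:
- watch+coin set: weight 8, volume 17, value 92
- watch+ring box: weight 8, volume 16, value 72
- laptop+coin set: weight 8, volume 19, value 69
- coin set+ring box: weight 6, volume 13, value 68
Best: $92.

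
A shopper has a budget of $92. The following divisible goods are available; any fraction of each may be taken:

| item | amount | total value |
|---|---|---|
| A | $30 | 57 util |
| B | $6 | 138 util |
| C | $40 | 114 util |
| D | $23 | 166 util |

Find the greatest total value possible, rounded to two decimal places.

461.70

Take in order of value per unit:
- B (138/6 per unit): all 6 → value 138, running total 138.00
- D (166/23 per unit): all 23 → value 166, running total 304.00
- C (114/40 per unit): all 40 → value 114, running total 418.00
- A (57/30 per unit): 23 of 30 → value 23×57/30 = 43.7000, running total 461.70
Total 461.70.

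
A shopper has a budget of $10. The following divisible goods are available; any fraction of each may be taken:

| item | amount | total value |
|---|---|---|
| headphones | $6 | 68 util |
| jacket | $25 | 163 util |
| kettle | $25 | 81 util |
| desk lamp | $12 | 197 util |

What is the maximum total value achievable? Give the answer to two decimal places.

164.17

Take in order of value per unit:
- desk lamp (197/12 per unit): 10 of 12 → value 10×197/12 = 164.1667, running total 164.17
Total 164.17.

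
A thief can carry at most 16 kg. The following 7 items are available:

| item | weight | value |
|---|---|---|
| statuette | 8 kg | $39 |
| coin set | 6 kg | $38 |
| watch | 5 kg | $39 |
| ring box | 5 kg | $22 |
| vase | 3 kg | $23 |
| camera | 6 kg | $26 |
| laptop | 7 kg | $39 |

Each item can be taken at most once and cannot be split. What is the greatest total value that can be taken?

Check high-value combinations within 16 kg:
- watch+vase+laptop: weight 5+3+7=15, value 39+23+39=101
- statuette+watch+vase: weight 8+5+3=16, value 39+39+23=101
- coin set+watch+vase: weight 6+5+3=14, value 38+39+23=100
- coin set+vase+laptop: weight 6+3+7=16, value 38+23+39=100
Best: $101.

$101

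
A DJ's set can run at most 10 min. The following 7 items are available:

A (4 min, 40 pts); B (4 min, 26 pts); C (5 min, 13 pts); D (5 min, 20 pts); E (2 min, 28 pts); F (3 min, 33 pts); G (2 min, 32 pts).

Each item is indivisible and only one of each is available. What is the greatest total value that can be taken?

Check high-value combinations within 10 min:
- A+F+G: duration 4+3+2=9, value 40+33+32=105
- A+E+F: duration 4+2+3=9, value 40+28+33=101
- A+E+G: duration 4+2+2=8, value 40+28+32=100
Best: 105 pts.

105 pts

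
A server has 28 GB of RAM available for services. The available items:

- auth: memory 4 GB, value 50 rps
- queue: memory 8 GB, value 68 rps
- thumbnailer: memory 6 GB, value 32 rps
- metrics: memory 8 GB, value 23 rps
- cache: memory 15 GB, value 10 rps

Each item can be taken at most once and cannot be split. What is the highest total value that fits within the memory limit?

Check high-value combinations within 28 GB:
- auth+queue+thumbnailer+metrics: memory 4+8+6+8=26, value 50+68+32+23=173
- auth+queue+thumbnailer: memory 4+8+6=18, value 50+68+32=150
- auth+queue+metrics: memory 4+8+8=20, value 50+68+23=141
- auth+queue+cache: memory 4+8+15=27, value 50+68+10=128
Best: 173 rps.

173 rps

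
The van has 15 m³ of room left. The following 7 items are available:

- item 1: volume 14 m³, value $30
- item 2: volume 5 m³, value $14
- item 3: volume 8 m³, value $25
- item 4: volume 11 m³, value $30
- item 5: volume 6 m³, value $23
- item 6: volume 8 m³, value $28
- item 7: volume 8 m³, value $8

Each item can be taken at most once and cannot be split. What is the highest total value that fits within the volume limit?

Check high-value combinations within 15 m³:
- item 5+item 6: volume 6+8=14, value 23+28=51
- item 3+item 5: volume 8+6=14, value 25+23=48
- item 2+item 6: volume 5+8=13, value 14+28=42
- item 2+item 3: volume 5+8=13, value 14+25=39
- item 2+item 5: volume 5+6=11, value 14+23=37
Best: $51.

$51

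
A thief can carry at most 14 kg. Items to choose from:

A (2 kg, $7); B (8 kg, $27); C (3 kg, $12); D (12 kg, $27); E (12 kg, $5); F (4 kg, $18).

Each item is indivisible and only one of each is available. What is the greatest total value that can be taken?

Check high-value combinations within 14 kg:
- A+B+F: weight 2+8+4=14, value 7+27+18=52
- A+B+C: weight 2+8+3=13, value 7+27+12=46
- B+F: weight 8+4=12, value 27+18=45
Best: $52.

$52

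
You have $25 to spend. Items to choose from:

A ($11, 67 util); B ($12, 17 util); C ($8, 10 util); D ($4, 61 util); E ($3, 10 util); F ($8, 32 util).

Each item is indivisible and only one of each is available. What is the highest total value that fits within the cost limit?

Check high-value combinations within $25:
- A+D+F: cost 11+4+8=23, value 67+61+32=160
- A+D+E: cost 11+4+3=18, value 67+61+10=138
- A+C+D: cost 11+8+4=23, value 67+10+61=138
- A+D: cost 11+4=15, value 67+61=128
Best: 160 util.

160 util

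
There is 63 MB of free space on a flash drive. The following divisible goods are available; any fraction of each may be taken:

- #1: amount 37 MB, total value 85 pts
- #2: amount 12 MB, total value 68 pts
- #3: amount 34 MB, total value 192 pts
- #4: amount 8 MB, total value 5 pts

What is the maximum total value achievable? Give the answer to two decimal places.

299.05

Take in order of value per unit:
- #2 (68/12 per unit): all 12 → value 68, running total 68.00
- #3 (192/34 per unit): all 34 → value 192, running total 260.00
- #1 (85/37 per unit): 17 of 37 → value 17×85/37 = 39.0541, running total 299.05
Total 299.05.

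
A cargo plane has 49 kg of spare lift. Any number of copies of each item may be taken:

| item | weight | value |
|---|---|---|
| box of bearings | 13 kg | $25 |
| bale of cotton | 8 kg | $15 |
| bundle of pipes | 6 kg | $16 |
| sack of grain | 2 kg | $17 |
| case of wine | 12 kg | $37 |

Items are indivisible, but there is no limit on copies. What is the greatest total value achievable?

$408

Best value-per-unit is sack of grain at 17/2, and filling with it alone uses weight 24×2=48. No mix of the others beats 24×17 = 408.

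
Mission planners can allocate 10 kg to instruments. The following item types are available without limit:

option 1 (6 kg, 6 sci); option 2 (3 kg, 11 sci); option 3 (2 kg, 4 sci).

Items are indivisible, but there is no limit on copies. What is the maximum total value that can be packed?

Best value-per-unit is option 2 at 11/3, and filling with it alone uses mass 3×3=9. No mix of the others beats 3×11 = 33.

33 sci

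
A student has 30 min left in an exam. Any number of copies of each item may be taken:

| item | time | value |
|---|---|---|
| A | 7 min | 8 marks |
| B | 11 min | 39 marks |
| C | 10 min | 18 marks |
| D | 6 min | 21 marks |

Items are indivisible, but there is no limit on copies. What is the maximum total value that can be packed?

105 marks

Best value-per-unit is B at 39/11; filling with it alone gives 2×39 = 78.
Optimal mix: 5×D → time 30, value 105.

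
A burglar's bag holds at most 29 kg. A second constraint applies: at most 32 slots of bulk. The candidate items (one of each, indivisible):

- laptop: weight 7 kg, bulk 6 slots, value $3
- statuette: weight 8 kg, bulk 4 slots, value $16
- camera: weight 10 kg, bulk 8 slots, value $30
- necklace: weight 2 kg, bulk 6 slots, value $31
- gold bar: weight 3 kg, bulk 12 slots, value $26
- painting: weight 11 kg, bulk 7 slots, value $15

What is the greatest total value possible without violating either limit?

$103

Feasible sets respecting both limits:
- statuette+camera+necklace+gold bar: weight 23, bulk 30, value 103
- laptop+camera+necklace+gold bar: weight 22, bulk 32, value 90
- statuette+necklace+gold bar+painting: weight 24, bulk 29, value 88
Best: $103.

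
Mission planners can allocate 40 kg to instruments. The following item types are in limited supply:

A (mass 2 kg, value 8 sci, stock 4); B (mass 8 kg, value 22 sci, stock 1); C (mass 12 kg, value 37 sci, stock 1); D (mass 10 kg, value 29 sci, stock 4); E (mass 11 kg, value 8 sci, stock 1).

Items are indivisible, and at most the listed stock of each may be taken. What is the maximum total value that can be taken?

Top feasible selections:
- 4×A + 1×C + 2×D: mass 40, value 127
- 4×A + 1×B + 1×C + 1×D: mass 38, value 120
- 3×A + 1×C + 2×D: mass 38, value 119
- 4×A + 3×D: mass 38, value 119
Best: 127 sci.

127 sci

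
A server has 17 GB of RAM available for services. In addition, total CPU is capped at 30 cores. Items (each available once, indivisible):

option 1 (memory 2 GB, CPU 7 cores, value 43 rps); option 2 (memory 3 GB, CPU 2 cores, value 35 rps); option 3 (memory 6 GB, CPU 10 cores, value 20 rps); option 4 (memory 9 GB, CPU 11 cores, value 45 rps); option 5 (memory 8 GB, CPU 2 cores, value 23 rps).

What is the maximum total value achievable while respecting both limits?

Feasible sets respecting both limits:
- option 1+option 2+option 4: memory 14, CPU 20, value 123
- option 1+option 3+option 4: memory 17, CPU 28, value 108
- option 1+option 2+option 5: memory 13, CPU 11, value 101
- option 1+option 2+option 3: memory 11, CPU 19, value 98
Best: 123 rps.

123 rps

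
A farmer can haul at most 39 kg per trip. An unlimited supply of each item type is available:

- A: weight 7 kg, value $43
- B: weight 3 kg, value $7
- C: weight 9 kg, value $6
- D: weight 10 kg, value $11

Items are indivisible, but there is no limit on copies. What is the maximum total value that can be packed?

Best value-per-unit is A at 43/7; filling with it alone gives 5×43 = 215.
Optimal mix: 5×A + 1×B → weight 38, value 222.

$222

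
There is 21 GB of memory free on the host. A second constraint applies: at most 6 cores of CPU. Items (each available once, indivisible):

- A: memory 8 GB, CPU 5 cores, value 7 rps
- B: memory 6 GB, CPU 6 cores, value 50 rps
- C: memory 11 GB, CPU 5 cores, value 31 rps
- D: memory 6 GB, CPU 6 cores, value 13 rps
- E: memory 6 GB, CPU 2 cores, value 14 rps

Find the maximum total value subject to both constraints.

Feasible sets respecting both limits:
- B: memory 6, CPU 6, value 50
- C: memory 11, CPU 5, value 31
- E: memory 6, CPU 2, value 14
- D: memory 6, CPU 6, value 13
Best: 50 rps.

50 rps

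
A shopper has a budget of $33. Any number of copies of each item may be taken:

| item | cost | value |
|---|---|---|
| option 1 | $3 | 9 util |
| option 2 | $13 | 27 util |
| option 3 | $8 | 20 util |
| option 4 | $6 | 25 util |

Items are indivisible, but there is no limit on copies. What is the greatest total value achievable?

Best value-per-unit is option 4 at 25/6; filling with it alone gives 5×25 = 125.
Optimal mix: 1×option 1 + 5×option 4 → cost 33, value 134.

134 util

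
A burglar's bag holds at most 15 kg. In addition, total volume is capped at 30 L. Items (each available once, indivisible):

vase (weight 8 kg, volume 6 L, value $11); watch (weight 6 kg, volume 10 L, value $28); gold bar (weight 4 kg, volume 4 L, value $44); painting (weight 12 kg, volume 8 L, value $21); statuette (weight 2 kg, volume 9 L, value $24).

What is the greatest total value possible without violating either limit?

Feasible sets respecting both limits:
- watch+gold bar+statuette: weight 12, volume 23, value 96
- vase+gold bar+statuette: weight 14, volume 19, value 79
- watch+gold bar: weight 10, volume 14, value 72
Best: $96.

$96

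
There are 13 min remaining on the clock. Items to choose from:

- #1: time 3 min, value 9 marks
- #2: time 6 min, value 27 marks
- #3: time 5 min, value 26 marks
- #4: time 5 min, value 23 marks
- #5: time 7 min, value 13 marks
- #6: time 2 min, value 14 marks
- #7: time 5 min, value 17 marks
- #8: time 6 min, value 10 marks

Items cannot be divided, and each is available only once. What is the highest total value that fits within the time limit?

Check high-value combinations within 13 min:
- #2+#3+#6: time 6+5+2=13, value 27+26+14=67
- #2+#4+#6: time 6+5+2=13, value 27+23+14=64
- #3+#4+#6: time 5+5+2=12, value 26+23+14=63
- #1+#3+#4: time 3+5+5=13, value 9+26+23=58
Best: 67 marks.

67 marks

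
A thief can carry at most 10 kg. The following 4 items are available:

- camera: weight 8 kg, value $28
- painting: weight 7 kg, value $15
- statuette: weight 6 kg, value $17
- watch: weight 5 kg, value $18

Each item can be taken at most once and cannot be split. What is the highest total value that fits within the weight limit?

$28

Check high-value combinations within 10 kg:
- camera: weight 8, value 28
- watch: weight 5, value 18
- statuette: weight 6, value 17
Best: $28.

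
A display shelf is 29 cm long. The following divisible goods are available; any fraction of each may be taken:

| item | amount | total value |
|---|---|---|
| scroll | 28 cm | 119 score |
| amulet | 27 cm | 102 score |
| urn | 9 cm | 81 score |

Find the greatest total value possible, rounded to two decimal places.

Take in order of value per unit:
- urn (81/9 per unit): all 9 → value 81, running total 81.00
- scroll (119/28 per unit): 20 of 28 → value 20×119/28 = 85.0000, running total 166.00
Total 166.00.

166.00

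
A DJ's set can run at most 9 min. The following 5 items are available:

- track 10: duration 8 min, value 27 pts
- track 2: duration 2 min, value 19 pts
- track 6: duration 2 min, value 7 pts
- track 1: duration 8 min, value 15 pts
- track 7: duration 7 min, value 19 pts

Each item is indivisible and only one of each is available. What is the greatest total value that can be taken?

38 pts

Check high-value combinations within 9 min:
- track 2+track 7: duration 2+7=9, value 19+19=38
- track 10: duration 8, value 27
- track 2+track 6: duration 2+2=4, value 19+7=26
- track 6+track 7: duration 2+7=9, value 7+19=26
Best: 38 pts.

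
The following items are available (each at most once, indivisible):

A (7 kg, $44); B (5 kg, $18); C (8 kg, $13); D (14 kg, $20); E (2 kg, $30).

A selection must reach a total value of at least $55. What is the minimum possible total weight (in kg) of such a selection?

Subsets with value ≥ 55, sorted by total weight:
- A+E: weight 9, value 74
- A+B: weight 12, value 62
- A+B+E: weight 14, value 92
- B+C+E: weight 15, value 61
Minimum weight: 9 kg.

9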